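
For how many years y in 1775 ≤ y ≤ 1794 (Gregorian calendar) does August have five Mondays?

7

August has 31 days; it has five Mondays when Monday falls among the first (month-length − 28) days — i.e. when August 1 is one of Monday/Sunday/Saturday.
August 1 by year: 1775:Tue 1776:Thu 1777:Fri 1778:Sat✓ 1779:Sun✓ 1780:Tue 1781:Wed 1782:Thu 1783:Fri 1784:Sun✓ 1785:Mon✓ 1786:Tue 1787:Wed 1788:Fri 1789:Sat✓ 1790:Sun✓ 1791:Mon✓ 1792:Wed 1793:Thu 1794:Fri
Years with five Mondays: 1778, 1779, 1784, 1785, 1789, 1790, 1791 → 7.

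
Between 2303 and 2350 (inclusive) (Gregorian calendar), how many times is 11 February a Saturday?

Track 11 February's weekday year by year (advancing +1, or +2 across a Feb 29):
  2303: Wed  2304: Thu (+1)  2305: Sat (+2) ✓  2306: Sun (+1)  2307: Mon (+1)
  2308: Tue (+1)  2309: Thu (+2)  2310: Fri (+1)  2311: Sat (+1) ✓  2312: Sun (+1)
  2313: Tue (+2)  2314: Wed (+1)  2315: Thu (+1)  2316: Fri (+1)  … (20 more years) …
  2337: Thu (+2)  2338: Fri (+1)  2339: Sat (+1) ✓  2340: Sun (+1)  2341: Tue (+2)
  2342: Wed (+1)  2343: Thu (+1)  2344: Fri (+1)  2345: Sun (+2)  2346: Mon (+1)
  2347: Tue (+1)  2348: Wed (+1)  2349: Fri (+2)  2350: Sat (+1) ✓
Saturday years: 2305, 2311, 2322, 2328, 2333, 2339, 2350 — 7 in total.

7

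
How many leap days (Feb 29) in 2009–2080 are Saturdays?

Leap years in 2009–2080: 18 of them.
Feb 29 weekday advances by 5 (mod 7) from one leap year to the next four years later (or differs when a century non-leap intervenes).
Leap-day weekdays: 2012:Wed 2016:Mon 2020:Sat✓ 2024:Thu 2028:Tue 2032:Sun 2036:Fri 2040:Wed 2044:Mon 2048:Sat✓ 2052:Thu 2056:Tue 2060:Sun 2064:Fri 2068:Wed 2072:Mon 2076:Sat✓ 2080:Thu
Saturday: 2020, 2048, 2076 → 3.

3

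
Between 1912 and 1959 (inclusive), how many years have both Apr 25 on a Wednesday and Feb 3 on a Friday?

Check each year's weekday for Apr 25 and Feb 3:
  1912: Thu/Sat  1913: Fri/Mon  1914: Sat/Tue  1915: Sun/Wed  1916: Tue/Thu  1917: Wed/Sat  1918: Thu/Sun  1919: Fri/Mon  1920: Sun/Tue  1921: Mon/Thu  1922: Tue/Fri  1923: Wed/Sat  1924: Fri/Sun  1925: Sat/Tue  …(20 more)…  1946: Thu/Sun  1947: Fri/Mon  1948: Sun/Tue  1949: Mon/Thu  1950: Tue/Fri  1951: Wed/Sat  1952: Fri/Sun  1953: Sat/Tue  1954: Sun/Wed  1955: Mon/Thu  1956: Wed/Fri ✓  1957: Thu/Sun  1958: Fri/Mon  1959: Sat/Tue
Both conditions hold in: 1928, 1956 — 2.

2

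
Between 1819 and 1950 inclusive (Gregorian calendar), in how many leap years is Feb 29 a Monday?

5

Leap years in 1819–1950: 32 of them.
Feb 29 weekday advances by 5 (mod 7) from one leap year to the next four years later (or differs when a century non-leap intervenes).
Leap-day weekdays: 1820:Tue 1824:Sun 1828:Fri 1832:Wed 1836:Mon✓ 1840:Sat 1844:Thu 1848:Tue 1852:Sun 1856:Fri 1860:Wed 1864:Mon✓ 1868:Sat …(6 more)… 1896:Sat 1904:Mon✓ 1908:Sat 1912:Thu 1916:Tue 1920:Sun 1924:Fri 1928:Wed 1932:Mon✓ 1936:Sat 1940:Thu 1944:Tue 1948:Sun
Monday: 1836, 1864, 1892, 1904, 1932 → 5.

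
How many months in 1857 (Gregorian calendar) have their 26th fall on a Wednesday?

Check the 26th of each month of 1857: Jan 26: Mon, Feb 26: Thu, Mar 26: Thu, Apr 26: Sun, May 26: Tue, Jun 26: Fri, Jul 26: Sun, Aug 26: Wed, Sep 26: Sat, Oct 26: Mon, Nov 26: Thu, Dec 26: Sat.
Wednesday occurs in August — 1 month.

1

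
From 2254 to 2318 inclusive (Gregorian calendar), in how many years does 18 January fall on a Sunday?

Track 18 January's weekday year by year (advancing +1, or +2 across a Feb 29):
  2254: Wed  2255: Thu (+1)  2256: Fri (+1)  2257: Sun (+2) ✓  2258: Mon (+1)
  2259: Tue (+1)  2260: Wed (+1)  2261: Fri (+2)  2262: Sat (+1)  2263: Sun (+1) ✓
  2264: Mon (+1)  2265: Wed (+2)  2266: Thu (+1)  2267: Fri (+1)  … (37 more years) …
  2305: Wed (+2)  2306: Thu (+1)  2307: Fri (+1)  2308: Sat (+1)  2309: Mon (+2)
  2310: Tue (+1)  2311: Wed (+1)  2312: Thu (+1)  2313: Sat (+2)  2314: Sun (+1) ✓
  2315: Mon (+1)  2316: Tue (+1)  2317: Thu (+2)  2318: Fri (+1)
Sunday years: 2257, 2263, 2274, 2280, 2285, 2291, 2303, 2314 — 8 in total.

8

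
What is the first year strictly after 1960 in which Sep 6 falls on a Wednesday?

From one year to the next, a fixed date's weekday advances by 1, or by 2 when a Feb 29 lies between the two dates.
1960: September 6 is Tuesday.
1961: Wednesday (+1)
Sep 6 falls on a Wednesday in 1961.

1961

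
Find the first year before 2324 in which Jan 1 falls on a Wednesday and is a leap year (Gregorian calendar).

2308

Jan 1 advances by 2 weekdays after a leap year and by 1 after a common year.
2324: Jan 1 is Tuesday (leap).
2323: Monday
2322: Sunday
2321: Saturday
2320: Thursday (leap)
2319: Wednesday
2318: Tuesday
2317: Monday
2316: Saturday (leap)
2315: Friday
2314: Thursday
2313: Wednesday
2312: Monday (leap)
2311: Sunday
2310: Saturday
2309: Friday
2308: Wednesday (leap)
2308 begins on a Wednesday and is a leap year.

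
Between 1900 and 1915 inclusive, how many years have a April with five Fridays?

4

April has 30 days; it has five Fridays when Friday falls among the first (month-length − 28) days — i.e. when April 1 is one of Friday/Thursday.
April 1 by year: 1900:Sun 1901:Mon 1902:Tue 1903:Wed 1904:Fri✓ 1905:Sat 1906:Sun 1907:Mon 1908:Wed 1909:Thu✓ 1910:Fri✓ 1911:Sat 1912:Mon 1913:Tue 1914:Wed 1915:Thu✓
Years with five Fridays: 1904, 1909, 1910, 1915 → 4.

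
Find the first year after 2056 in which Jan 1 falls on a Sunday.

Jan 1 advances by 2 weekdays after a leap year and by 1 after a common year.
2056: Jan 1 is Saturday (leap).
2057: Monday
2058: Tuesday
2059: Wednesday
2060: Thursday (leap)
2061: Saturday
2062: Sunday
2062 begins on a Sunday

2062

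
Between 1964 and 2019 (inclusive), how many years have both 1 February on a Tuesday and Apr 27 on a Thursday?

Check each year's weekday for 1 February and Apr 27:
  1964: Sat/Mon  1965: Mon/Tue  1966: Tue/Wed  1967: Wed/Thu  1968: Thu/Sat  1969: Sat/Sun  1970: Sun/Mon  1971: Mon/Tue  1972: Tue/Thu ✓  1973: Thu/Fri  1974: Fri/Sat  1975: Sat/Sun  1976: Sun/Tue  1977: Tue/Wed  …(28 more)…  2006: Wed/Thu  2007: Thu/Fri  2008: Fri/Sun  2009: Sun/Mon  2010: Mon/Tue  2011: Tue/Wed  2012: Wed/Fri  2013: Fri/Sat  2014: Sat/Sun  2015: Sun/Mon  2016: Mon/Wed  2017: Wed/Thu  2018: Thu/Fri  2019: Fri/Sat
Both conditions hold in: 1972, 2000 — 2.

2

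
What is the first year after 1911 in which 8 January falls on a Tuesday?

1918

From one year to the next, a fixed date's weekday advances by 1, or by 2 when a Feb 29 lies between the two dates.
1911: January 8 is Sunday.
1912: Monday (+1)
1913: Wednesday (+2)
1914: Thursday (+1)
1915: Friday (+1)
1916: Saturday (+1)
1917: Monday (+2)
1918: Tuesday (+1)
8 January falls on a Tuesday in 1918.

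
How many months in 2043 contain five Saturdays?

4

A month of length L has five Saturdays iff its first Saturday is on day ≤ L−28 (so day 1–3 in a 31-day month, 1–2 in a 30-day month, day 1 in a leap February).
Checking each month of 2043: Jan starts Thu (31d) ✓; Feb starts Sun (28d); Mar starts Sun (31d); Apr starts Wed (30d); May starts Fri (31d) ✓; Jun starts Mon (30d); Jul starts Wed (31d); Aug starts Sat (31d) ✓; Sep starts Tue (30d); Oct starts Thu (31d) ✓; Nov starts Sun (30d); Dec starts Tue (31d).
Five-Saturday months: January, May, August, October → 4.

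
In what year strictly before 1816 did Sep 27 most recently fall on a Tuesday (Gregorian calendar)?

1814

From one year to the next, a fixed date's weekday advances by 1, or by 2 when a Feb 29 lies between the two dates.
1816: September 27 is Friday.
1815: Wednesday (−2)
1814: Tuesday (−1)
Sep 27 falls on a Tuesday in 1814.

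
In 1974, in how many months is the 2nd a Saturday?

Check the 2nd of each month of 1974: Jan 2: Wed, Feb 2: Sat, Mar 2: Sat, Apr 2: Tue, May 2: Thu, Jun 2: Sun, Jul 2: Tue, Aug 2: Fri, Sep 2: Mon, Oct 2: Wed, Nov 2: Sat, Dec 2: Mon.
Saturday occurs in February, March, November — 3 months.

3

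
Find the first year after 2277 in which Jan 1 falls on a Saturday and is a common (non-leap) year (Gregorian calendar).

2281

Jan 1 advances by 2 weekdays after a leap year and by 1 after a common year.
2277: Jan 1 is Monday.
2278: Tuesday
2279: Wednesday
2280: Thursday (leap)
2281: Saturday
2281 begins on a Saturday and is a common year.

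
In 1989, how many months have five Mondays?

4

A month of length L has five Mondays iff its first Monday is on day ≤ L−28 (so day 1–3 in a 31-day month, 1–2 in a 30-day month, day 1 in a leap February).
Checking each month of 1989: Jan starts Sun (31d) ✓; Feb starts Wed (28d); Mar starts Wed (31d); Apr starts Sat (30d); May starts Mon (31d) ✓; Jun starts Thu (30d); Jul starts Sat (31d) ✓; Aug starts Tue (31d); Sep starts Fri (30d); Oct starts Sun (31d) ✓; Nov starts Wed (30d); Dec starts Fri (31d).
Five-Monday months: January, May, July, October → 4.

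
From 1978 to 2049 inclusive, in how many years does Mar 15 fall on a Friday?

10

Track Mar 15's weekday year by year (advancing +1, or +2 across a Feb 29):
  1978: Wed  1979: Thu (+1)  1980: Sat (+2)  1981: Sun (+1)  1982: Mon (+1)
  1983: Tue (+1)  1984: Thu (+2)  1985: Fri (+1) ✓  1986: Sat (+1)  1987: Sun (+1)
  1988: Tue (+2)  1989: Wed (+1)  1990: Thu (+1)  1991: Fri (+1) ✓  … (44 more years) …
  2036: Sat (+2)  2037: Sun (+1)  2038: Mon (+1)  2039: Tue (+1)  2040: Thu (+2)
  2041: Fri (+1) ✓  2042: Sat (+1)  2043: Sun (+1)  2044: Tue (+2)  2045: Wed (+1)
  2046: Thu (+1)  2047: Fri (+1) ✓  2048: Sun (+2)  2049: Mon (+1)
Friday years: 1985, 1991, 1996, 2002, 2013, 2019, 2024, 2030, 2041, 2047 — 10 in total.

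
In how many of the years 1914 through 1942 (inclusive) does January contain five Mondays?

12

January has 31 days; it has five Mondays when Monday falls among the first (month-length − 28) days — i.e. when January 1 is one of Monday/Sunday/Saturday.
January 1 by year: 1914:Thu 1915:Fri 1916:Sat✓ 1917:Mon✓ 1918:Tue 1919:Wed 1920:Thu 1921:Sat✓ 1922:Sun✓ 1923:Mon✓ 1924:Tue 1925:Thu 1926:Fri 1927:Sat✓ 1928:Sun✓ 1929:Tue 1930:Wed 1931:Thu 1932:Fri 1933:Sun✓ 1934:Mon✓ 1935:Tue 1936:Wed 1937:Fri 1938:Sat✓ 1939:Sun✓ 1940:Mon✓ 1941:Wed 1942:Thu
Years with five Mondays: 1916, 1917, 1921, 1922, 1923, 1927, 1928, 1933, 1934, 1938, 1939, 1940 → 12.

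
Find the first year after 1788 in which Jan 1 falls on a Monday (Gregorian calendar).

1798

Jan 1 advances by 2 weekdays after a leap year and by 1 after a common year.
1788: Jan 1 is Tuesday (leap).
1789: Thursday
1790: Friday
1791: Saturday
1792: Sunday (leap)
1793: Tuesday
1794: Wednesday
1795: Thursday
1796: Friday (leap)
1797: Sunday
1798: Monday
1798 begins on a Monday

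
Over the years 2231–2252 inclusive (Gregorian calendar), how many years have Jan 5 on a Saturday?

3

Track Jan 5's weekday year by year (advancing +1, or +2 across a Feb 29):
  2231: Wed  2232: Thu (+1)  2233: Sat (+2) ✓  2234: Sun (+1)  2235: Mon (+1)
  2236: Tue (+1)  2237: Thu (+2)  2238: Fri (+1)  2239: Sat (+1) ✓  2240: Sun (+1)
  2241: Tue (+2)  2242: Wed (+1)  2243: Thu (+1)  2244: Fri (+1)  2245: Sun (+2)
  2246: Mon (+1)  2247: Tue (+1)  2248: Wed (+1)  2249: Fri (+2)  2250: Sat (+1) ✓
  2251: Sun (+1)  2252: Mon (+1)
Saturday years: 2233, 2239, 2250 — 3 in total.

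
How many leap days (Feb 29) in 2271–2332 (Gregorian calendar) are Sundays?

Leap years in 2271–2332: 15 of them.
Feb 29 weekday advances by 5 (mod 7) from one leap year to the next four years later (or differs when a century non-leap intervenes).
Leap-day weekdays: 2272:Thu 2276:Tue 2280:Sun✓ 2284:Fri 2288:Wed 2292:Mon 2296:Sat 2304:Mon 2308:Sat 2312:Thu 2316:Tue 2320:Sun✓ 2324:Fri 2328:Wed 2332:Mon
Sunday: 2280, 2320 → 2.

2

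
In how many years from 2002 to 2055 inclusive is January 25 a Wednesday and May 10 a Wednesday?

Check each year's weekday for January 25 and May 10:
  2002: Fri/Fri  2003: Sat/Sat  2004: Sun/Mon  2005: Tue/Tue  2006: Wed/Wed ✓  2007: Thu/Thu  2008: Fri/Sat  2009: Sun/Sun  2010: Mon/Mon  2011: Tue/Tue  2012: Wed/Thu  2013: Fri/Fri  2014: Sat/Sat  2015: Sun/Sun  …(26 more)…  2042: Sat/Sat  2043: Sun/Sun  2044: Mon/Tue  2045: Wed/Wed ✓  2046: Thu/Thu  2047: Fri/Fri  2048: Sat/Sun  2049: Mon/Mon  2050: Tue/Tue  2051: Wed/Wed ✓  2052: Thu/Fri  2053: Sat/Sat  2054: Sun/Sun  2055: Mon/Mon
Both conditions hold in: 2006, 2017, 2023, 2034, 2045, 2051 — 6.

6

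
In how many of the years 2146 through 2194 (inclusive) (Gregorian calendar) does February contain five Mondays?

1

February has 28 days (29 in leap years); it has five Mondays when Monday falls among the first (month-length − 28) days — i.e. when February 1 is Monday in a leap year (never in a common year).
February 1 by year: 2146:Tue 2147:Wed 2148:Thu 2149:Sat 2150:Sun 2151:Mon 2152:Tue 2153:Thu 2154:Fri 2155:Sat 2156:Sun 2157:Tue 2158:Wed 2159:Thu 2160:Fri …(19 more)… 2180:Tue 2181:Thu 2182:Fri 2183:Sat 2184:Sun 2185:Tue 2186:Wed 2187:Thu 2188:Fri 2189:Sun 2190:Mon 2191:Tue 2192:Wed 2193:Fri 2194:Sat
Years with five Mondays: 2168 → 1.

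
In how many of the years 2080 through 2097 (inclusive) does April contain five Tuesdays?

April has 30 days; it has five Tuesdays when Tuesday falls among the first (month-length − 28) days — i.e. when April 1 is one of Tuesday/Monday.
April 1 by year: 2080:Mon✓ 2081:Tue✓ 2082:Wed 2083:Thu 2084:Sat 2085:Sun 2086:Mon✓ 2087:Tue✓ 2088:Thu 2089:Fri 2090:Sat 2091:Sun 2092:Tue✓ 2093:Wed 2094:Thu 2095:Fri 2096:Sun 2097:Mon✓
Years with five Tuesdays: 2080, 2081, 2086, 2087, 2092, 2097 → 6.

6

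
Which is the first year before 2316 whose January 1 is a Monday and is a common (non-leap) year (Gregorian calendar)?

Jan 1 advances by 2 weekdays after a leap year and by 1 after a common year.
2316: Jan 1 is Saturday (leap).
2315: Friday
2314: Thursday
2313: Wednesday
2312: Monday (leap)
2311: Sunday
2310: Saturday
2309: Friday
2308: Wednesday (leap)
2307: Tuesday
2306: Monday
2306 begins on a Monday and is a common year.

2306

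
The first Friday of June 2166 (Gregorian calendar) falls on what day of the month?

6

June 1, 2166 is a Sunday, so the first Friday is the 6th.
The first Friday is 6 + 0 = 6.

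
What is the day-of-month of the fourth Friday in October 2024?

25

October 1, 2024 is a Tuesday, so the first Friday is the 4th.
The fourth Friday is 4 + 21 = 25.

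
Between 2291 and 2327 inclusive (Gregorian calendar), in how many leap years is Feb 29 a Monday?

2

Leap years in 2291–2327: 8 of them.
Feb 29 weekday advances by 5 (mod 7) from one leap year to the next four years later (or differs when a century non-leap intervenes).
Leap-day weekdays: 2292:Mon✓ 2296:Sat 2304:Mon✓ 2308:Sat 2312:Thu 2316:Tue 2320:Sun 2324:Fri
Monday: 2292, 2304 → 2.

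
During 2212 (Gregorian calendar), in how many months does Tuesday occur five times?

4

A month of length L has five Tuesdays iff its first Tuesday is on day ≤ L−28 (so day 1–3 in a 31-day month, 1–2 in a 30-day month, day 1 in a leap February).
Checking each month of 2212: Jan starts Wed (31d); Feb starts Sat (29d); Mar starts Sun (31d) ✓; Apr starts Wed (30d); May starts Fri (31d); Jun starts Mon (30d) ✓; Jul starts Wed (31d); Aug starts Sat (31d); Sep starts Tue (30d) ✓; Oct starts Thu (31d); Nov starts Sun (30d); Dec starts Tue (31d) ✓.
Five-Tuesday months: March, June, September, December → 4.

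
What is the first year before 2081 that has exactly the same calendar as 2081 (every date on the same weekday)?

2070

Two years share a calendar iff Jan 1 falls on the same weekday and both are leap or both are common. 2081: Jan 1 is Wednesday, common year.
2080: Jan 1 Monday, leap
2079: Jan 1 Sunday, common
2078: Jan 1 Saturday, common
2077: Jan 1 Friday, common
2076: Jan 1 Wednesday, leap
2075: Jan 1 Tuesday, common
2074: Jan 1 Monday, common
2073: Jan 1 Sunday, common
2072: Jan 1 Friday, leap
2071: Jan 1 Thursday, common
2070: Jan 1 Wednesday, common
2070 matches on both conditions.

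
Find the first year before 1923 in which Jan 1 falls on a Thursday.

1920

Jan 1 advances by 2 weekdays after a leap year and by 1 after a common year.
1923: Jan 1 is Monday.
1922: Sunday
1921: Saturday
1920: Thursday (leap)
1920 begins on a Thursday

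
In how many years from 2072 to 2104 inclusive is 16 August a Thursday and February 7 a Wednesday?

Check each year's weekday for 16 August and February 7:
  2072: Tue/Sun  2073: Wed/Tue  2074: Thu/Wed ✓  2075: Fri/Thu  2076: Sun/Fri  2077: Mon/Sun  2078: Tue/Mon  2079: Wed/Tue  2080: Fri/Wed  2081: Sat/Fri  2082: Sun/Sat  2083: Mon/Sun  2084: Wed/Mon  2085: Thu/Wed ✓  …(5 more)…  2091: Thu/Wed ✓  2092: Sat/Thu  2093: Sun/Sat  2094: Mon/Sun  2095: Tue/Mon  2096: Thu/Tue  2097: Fri/Thu  2098: Sat/Fri  2099: Sun/Sat  2100: Mon/Sun  2101: Tue/Mon  2102: Wed/Tue  2103: Thu/Wed ✓  2104: Sat/Thu
Both conditions hold in: 2074, 2085, 2091, 2103 — 4.

4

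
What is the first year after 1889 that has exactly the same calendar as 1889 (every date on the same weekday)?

1895

Two years share a calendar iff Jan 1 falls on the same weekday and both are leap or both are common. 1889: Jan 1 is Tuesday, common year.
1890: Jan 1 Wednesday, common
1891: Jan 1 Thursday, common
1892: Jan 1 Friday, leap
1893: Jan 1 Sunday, common
1894: Jan 1 Monday, common
1895: Jan 1 Tuesday, common
1895 matches on both conditions.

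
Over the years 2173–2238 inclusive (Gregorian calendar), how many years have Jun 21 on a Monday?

9

Track Jun 21's weekday year by year (advancing +1, or +2 across a Feb 29):
  2173: Mon ✓  2174: Tue (+1)  2175: Wed (+1)  2176: Fri (+2)  2177: Sat (+1)
  2178: Sun (+1)  2179: Mon (+1) ✓  2180: Wed (+2)  2181: Thu (+1)  2182: Fri (+1)
  2183: Sat (+1)  2184: Mon (+2) ✓  2185: Tue (+1)  2186: Wed (+1)  … (38 more years) …
  2225: Tue (+1)  2226: Wed (+1)  2227: Thu (+1)  2228: Sat (+2)  2229: Sun (+1)
  2230: Mon (+1) ✓  2231: Tue (+1)  2232: Thu (+2)  2233: Fri (+1)  2234: Sat (+1)
  2235: Sun (+1)  2236: Tue (+2)  2237: Wed (+1)  2238: Thu (+1)
Monday years: 2173, 2179, 2184, 2190, 2202, 2213, 2219, 2224, 2230 — 9 in total.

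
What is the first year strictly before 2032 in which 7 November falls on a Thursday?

From one year to the next, a fixed date's weekday advances by 1, or by 2 when a Feb 29 lies between the two dates.
2032: November 7 is Sunday.
2031: Friday (−2)
2030: Thursday (−1)
7 November falls on a Thursday in 2030.

2030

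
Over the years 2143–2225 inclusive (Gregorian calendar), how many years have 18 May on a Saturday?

13

Track 18 May's weekday year by year (advancing +1, or +2 across a Feb 29):
  2143: Sat ✓  2144: Mon (+2)  2145: Tue (+1)  2146: Wed (+1)  2147: Thu (+1)
  2148: Sat (+2) ✓  2149: Sun (+1)  2150: Mon (+1)  2151: Tue (+1)  2152: Thu (+2)
  2153: Fri (+1)  2154: Sat (+1) ✓  2155: Sun (+1)  2156: Tue (+2)  … (55 more years) …
  2212: Mon (+2)  2213: Tue (+1)  2214: Wed (+1)  2215: Thu (+1)  2216: Sat (+2) ✓
  2217: Sun (+1)  2218: Mon (+1)  2219: Tue (+1)  2220: Thu (+2)  2221: Fri (+1)
  2222: Sat (+1) ✓  2223: Sun (+1)  2224: Tue (+2)  2225: Wed (+1)
Saturday years: 2143, 2148, 2154, 2165, 2171, 2176, 2182, 2193, 2199, 2205, 2211, 2216, 2222 — 13 in total.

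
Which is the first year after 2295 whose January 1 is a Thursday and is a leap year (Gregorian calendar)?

Jan 1 advances by 2 weekdays after a leap year and by 1 after a common year.
2295: Jan 1 is Tuesday.
2296: Wednesday (leap)
2297: Friday
2298: Saturday
2299: Sunday
2300: Monday
2301: Tuesday
2302: Wednesday
2303: Thursday
2304: Friday (leap)
2305: Sunday
2306: Monday
2307: Tuesday
2308: Wednesday (leap)
2309: Friday
2310: Saturday
2311: Sunday
2312: Monday (leap)
2313: Wednesday
2314: Thursday
2315: Friday
2316: Saturday (leap)
2317: Monday
2318: Tuesday
2319: Wednesday
2320: Thursday (leap)
2320 begins on a Thursday and is a leap year.

2320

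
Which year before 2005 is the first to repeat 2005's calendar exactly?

1994

Two years share a calendar iff Jan 1 falls on the same weekday and both are leap or both are common. 2005: Jan 1 is Saturday, common year.
2004: Jan 1 Thursday, leap
2003: Jan 1 Wednesday, common
2002: Jan 1 Tuesday, common
2001: Jan 1 Monday, common
2000: Jan 1 Saturday, leap
1999: Jan 1 Friday, common
1998: Jan 1 Thursday, common
1997: Jan 1 Wednesday, common
1996: Jan 1 Monday, leap
1995: Jan 1 Sunday, common
1994: Jan 1 Saturday, common
1994 matches on both conditions.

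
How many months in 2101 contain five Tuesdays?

4

A month of length L has five Tuesdays iff its first Tuesday is on day ≤ L−28 (so day 1–3 in a 31-day month, 1–2 in a 30-day month, day 1 in a leap February).
Checking each month of 2101: Jan starts Sat (31d); Feb starts Tue (28d); Mar starts Tue (31d) ✓; Apr starts Fri (30d); May starts Sun (31d) ✓; Jun starts Wed (30d); Jul starts Fri (31d); Aug starts Mon (31d) ✓; Sep starts Thu (30d); Oct starts Sat (31d); Nov starts Tue (30d) ✓; Dec starts Thu (31d).
Five-Tuesday months: March, May, August, November → 4.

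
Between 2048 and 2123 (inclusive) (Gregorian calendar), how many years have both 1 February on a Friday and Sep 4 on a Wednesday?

Check each year's weekday for 1 February and Sep 4:
  2048: Sat/Fri  2049: Mon/Sat  2050: Tue/Sun  2051: Wed/Mon  2052: Thu/Wed  2053: Sat/Thu  2054: Sun/Fri  2055: Mon/Sat  2056: Tue/Mon  2057: Thu/Tue  2058: Fri/Wed ✓  2059: Sat/Thu  2060: Sun/Sat  2061: Tue/Sun  …(48 more)…  2110: Sat/Thu  2111: Sun/Fri  2112: Mon/Sun  2113: Wed/Mon  2114: Thu/Tue  2115: Fri/Wed ✓  2116: Sat/Fri  2117: Mon/Sat  2118: Tue/Sun  2119: Wed/Mon  2120: Thu/Wed  2121: Sat/Thu  2122: Sun/Fri  2123: Mon/Sat
Both conditions hold in: 2058, 2069, 2075, 2086, 2097, 2109, 2115 — 7.

7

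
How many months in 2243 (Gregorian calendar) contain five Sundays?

5

A month of length L has five Sundays iff its first Sunday is on day ≤ L−28 (so day 1–3 in a 31-day month, 1–2 in a 30-day month, day 1 in a leap February).
Checking each month of 2243: Jan starts Sun (31d) ✓; Feb starts Wed (28d); Mar starts Wed (31d); Apr starts Sat (30d) ✓; May starts Mon (31d); Jun starts Thu (30d); Jul starts Sat (31d) ✓; Aug starts Tue (31d); Sep starts Fri (30d); Oct starts Sun (31d) ✓; Nov starts Wed (30d); Dec starts Fri (31d) ✓.
Five-Sunday months: January, April, July, October, December → 5.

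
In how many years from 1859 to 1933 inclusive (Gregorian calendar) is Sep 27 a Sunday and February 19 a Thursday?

Check each year's weekday for Sep 27 and February 19:
  1859: Tue/Sat  1860: Thu/Sun  1861: Fri/Tue  1862: Sat/Wed  1863: Sun/Thu ✓  1864: Tue/Fri  1865: Wed/Sun  1866: Thu/Mon  1867: Fri/Tue  1868: Sun/Wed  1869: Mon/Fri  1870: Tue/Sat  1871: Wed/Sun  1872: Fri/Mon  …(47 more)…  1920: Mon/Thu  1921: Tue/Sat  1922: Wed/Sun  1923: Thu/Mon  1924: Sat/Tue  1925: Sun/Thu ✓  1926: Mon/Fri  1927: Tue/Sat  1928: Thu/Sun  1929: Fri/Tue  1930: Sat/Wed  1931: Sun/Thu ✓  1932: Tue/Fri  1933: Wed/Sun
Both conditions hold in: 1863, 1874, 1885, 1891, 1903, 1914, 1925, 1931 — 8.

8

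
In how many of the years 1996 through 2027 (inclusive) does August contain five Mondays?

14

August has 31 days; it has five Mondays when Monday falls among the first (month-length − 28) days — i.e. when August 1 is one of Monday/Sunday/Saturday.
August 1 by year: 1996:Thu 1997:Fri 1998:Sat✓ 1999:Sun✓ 2000:Tue 2001:Wed 2002:Thu 2003:Fri 2004:Sun✓ 2005:Mon✓ 2006:Tue 2007:Wed 2008:Fri 2009:Sat✓ 2010:Sun✓ 2011:Mon✓ 2012:Wed 2013:Thu 2014:Fri 2015:Sat✓ 2016:Mon✓ 2017:Tue 2018:Wed 2019:Thu 2020:Sat✓ 2021:Sun✓ 2022:Mon✓ 2023:Tue 2024:Thu 2025:Fri 2026:Sat✓ 2027:Sun✓
Years with five Mondays: 1998, 1999, 2004, 2005, 2009, 2010, 2011, 2015, 2016, 2020, 2021, 2022, 2026, 2027 → 14.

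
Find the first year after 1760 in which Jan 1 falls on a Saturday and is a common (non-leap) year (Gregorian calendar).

1763

Jan 1 advances by 2 weekdays after a leap year and by 1 after a common year.
1760: Jan 1 is Tuesday (leap).
1761: Thursday
1762: Friday
1763: Saturday
1763 begins on a Saturday and is a common year.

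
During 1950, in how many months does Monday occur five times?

A month of length L has five Mondays iff its first Monday is on day ≤ L−28 (so day 1–3 in a 31-day month, 1–2 in a 30-day month, day 1 in a leap February).
Checking each month of 1950: Jan starts Sun (31d) ✓; Feb starts Wed (28d); Mar starts Wed (31d); Apr starts Sat (30d); May starts Mon (31d) ✓; Jun starts Thu (30d); Jul starts Sat (31d) ✓; Aug starts Tue (31d); Sep starts Fri (30d); Oct starts Sun (31d) ✓; Nov starts Wed (30d); Dec starts Fri (31d).
Five-Monday months: January, May, July, October → 4.

4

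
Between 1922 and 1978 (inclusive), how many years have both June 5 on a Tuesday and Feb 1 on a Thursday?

6

Check each year's weekday for June 5 and Feb 1:
  1922: Mon/Wed  1923: Tue/Thu ✓  1924: Thu/Fri  1925: Fri/Sun  1926: Sat/Mon  1927: Sun/Tue  1928: Tue/Wed  1929: Wed/Fri  1930: Thu/Sat  1931: Fri/Sun  1932: Sun/Mon  1933: Mon/Wed  1934: Tue/Thu ✓  1935: Wed/Fri  …(29 more)…  1965: Sat/Mon  1966: Sun/Tue  1967: Mon/Wed  1968: Wed/Thu  1969: Thu/Sat  1970: Fri/Sun  1971: Sat/Mon  1972: Mon/Tue  1973: Tue/Thu ✓  1974: Wed/Fri  1975: Thu/Sat  1976: Sat/Sun  1977: Sun/Tue  1978: Mon/Wed
Both conditions hold in: 1923, 1934, 1945, 1951, 1962, 1973 — 6.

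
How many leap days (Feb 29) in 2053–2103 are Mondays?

1

Leap years in 2053–2103: 11 of them.
Feb 29 weekday advances by 5 (mod 7) from one leap year to the next four years later (or differs when a century non-leap intervenes).
Leap-day weekdays: 2056:Tue 2060:Sun 2064:Fri 2068:Wed 2072:Mon✓ 2076:Sat 2080:Thu 2084:Tue 2088:Sun 2092:Fri 2096:Wed
Monday: 2072 → 1.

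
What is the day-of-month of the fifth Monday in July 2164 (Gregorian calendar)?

30

July 1, 2164 is a Sunday, so the first Monday is the 2nd.
The fifth Monday is 2 + 28 = 30.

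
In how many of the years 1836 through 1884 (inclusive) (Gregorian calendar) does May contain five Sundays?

May has 31 days; it has five Sundays when Sunday falls among the first (month-length − 28) days — i.e. when May 1 is one of Sunday/Saturday/Friday.
May 1 by year: 1836:Sun✓ 1837:Mon 1838:Tue 1839:Wed 1840:Fri✓ 1841:Sat✓ 1842:Sun✓ 1843:Mon 1844:Wed 1845:Thu 1846:Fri✓ 1847:Sat✓ 1848:Mon 1849:Tue 1850:Wed …(19 more)… 1870:Sun✓ 1871:Mon 1872:Wed 1873:Thu 1874:Fri✓ 1875:Sat✓ 1876:Mon 1877:Tue 1878:Wed 1879:Thu 1880:Sat✓ 1881:Sun✓ 1882:Mon 1883:Tue 1884:Thu
Years with five Sundays: 1836, 1840, 1841, 1842, 1846, 1847, 1852, 1853, 1857, 1858, 1859, 1863, 1864, 1868, 1869, 1870, 1874, 1875, 1880, 1881 → 20.

20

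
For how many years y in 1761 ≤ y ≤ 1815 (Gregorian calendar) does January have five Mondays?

22

January has 31 days; it has five Mondays when Monday falls among the first (month-length − 28) days — i.e. when January 1 is one of Monday/Sunday/Saturday.
January 1 by year: 1761:Thu 1762:Fri 1763:Sat✓ 1764:Sun✓ 1765:Tue 1766:Wed 1767:Thu 1768:Fri 1769:Sun✓ 1770:Mon✓ 1771:Tue 1772:Wed 1773:Fri 1774:Sat✓ 1775:Sun✓ …(25 more)… 1801:Thu 1802:Fri 1803:Sat✓ 1804:Sun✓ 1805:Tue 1806:Wed 1807:Thu 1808:Fri 1809:Sun✓ 1810:Mon✓ 1811:Tue 1812:Wed 1813:Fri 1814:Sat✓ 1815:Sun✓
Years with five Mondays: 1763, 1764, 1769, 1770, 1774, 1775, 1776, 1780, 1781, 1785, 1786, 1787, 1791, 1792, 1797, 1798, 1803, 1804, 1809, 1810, 1814, 1815 → 22.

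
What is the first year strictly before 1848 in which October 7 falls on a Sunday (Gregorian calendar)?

1838

From one year to the next, a fixed date's weekday advances by 1, or by 2 when a Feb 29 lies between the two dates.
1848: October 7 is Saturday.
1847: Thursday (−2)
1846: Wednesday (−1)
1845: Tuesday (−1)
1844: Monday (−1)
1843: Saturday (−2)
1842: Friday (−1)
1841: Thursday (−1)
1840: Wednesday (−1)
1839: Monday (−2)
1838: Sunday (−1)
October 7 falls on a Sunday in 1838.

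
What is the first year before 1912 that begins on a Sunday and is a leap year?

Jan 1 advances by 2 weekdays after a leap year and by 1 after a common year.
1912: Jan 1 is Monday (leap).
1911: Sunday
1910: Saturday
1909: Friday
1908: Wednesday (leap)
1907: Tuesday
1906: Monday
1905: Sunday
1904: Friday (leap)
1903: Thursday
1902: Wednesday
1901: Tuesday
1900: Monday
1899: Sunday
1898: Saturday
1897: Friday
1896: Wednesday (leap)
1895: Tuesday
1894: Monday
1893: Sunday
1892: Friday (leap)
1891: Thursday
1890: Wednesday
1889: Tuesday
1888: Sunday (leap)
1888 begins on a Sunday and is a leap year.

1888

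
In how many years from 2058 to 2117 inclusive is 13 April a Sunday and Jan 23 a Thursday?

Check each year's weekday for 13 April and Jan 23:
  2058: Sat/Wed  2059: Sun/Thu ✓  2060: Tue/Fri  2061: Wed/Sun  2062: Thu/Mon  2063: Fri/Tue  2064: Sun/Wed  2065: Mon/Fri  2066: Tue/Sat  2067: Wed/Sun  2068: Fri/Mon  2069: Sat/Wed  2070: Sun/Thu ✓  2071: Mon/Fri  …(32 more)…  2104: Sun/Wed  2105: Mon/Fri  2106: Tue/Sat  2107: Wed/Sun  2108: Fri/Mon  2109: Sat/Wed  2110: Sun/Thu ✓  2111: Mon/Fri  2112: Wed/Sat  2113: Thu/Mon  2114: Fri/Tue  2115: Sat/Wed  2116: Mon/Thu  2117: Tue/Sat
Both conditions hold in: 2059, 2070, 2081, 2087, 2098, 2110 — 6.

6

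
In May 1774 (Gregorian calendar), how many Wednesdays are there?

May 1774 has 31 days and begins on Sunday.
The first Wednesday is May 4.
Wednesdays fall on 4, 11, 18, 25 — that's 4.

4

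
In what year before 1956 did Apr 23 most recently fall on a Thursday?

1953

From one year to the next, a fixed date's weekday advances by 1, or by 2 when a Feb 29 lies between the two dates.
1956: April 23 is Monday.
1955: Saturday (−2)
1954: Friday (−1)
1953: Thursday (−1)
Apr 23 falls on a Thursday in 1953.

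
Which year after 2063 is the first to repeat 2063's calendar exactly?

2074

Two years share a calendar iff Jan 1 falls on the same weekday and both are leap or both are common. 2063: Jan 1 is Monday, common year.
2064: Jan 1 Tuesday, leap
2065: Jan 1 Thursday, common
2066: Jan 1 Friday, common
2067: Jan 1 Saturday, common
2068: Jan 1 Sunday, leap
2069: Jan 1 Tuesday, common
2070: Jan 1 Wednesday, common
2071: Jan 1 Thursday, common
2072: Jan 1 Friday, leap
2073: Jan 1 Sunday, common
2074: Jan 1 Monday, common
2074 matches on both conditions.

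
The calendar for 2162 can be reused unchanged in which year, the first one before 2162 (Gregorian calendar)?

Two years share a calendar iff Jan 1 falls on the same weekday and both are leap or both are common. 2162: Jan 1 is Friday, common year.
2161: Jan 1 Thursday, common
2160: Jan 1 Tuesday, leap
2159: Jan 1 Monday, common
2158: Jan 1 Sunday, common
2157: Jan 1 Saturday, common
2156: Jan 1 Thursday, leap
2155: Jan 1 Wednesday, common
2154: Jan 1 Tuesday, common
2153: Jan 1 Monday, common
2152: Jan 1 Saturday, leap
2151: Jan 1 Friday, common
2151 matches on both conditions.

2151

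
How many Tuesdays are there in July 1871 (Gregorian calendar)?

4

July 1871 has 31 days and begins on Saturday.
The first Tuesday is July 4.
Tuesdays fall on 4, 11, 18, 25 — that's 4.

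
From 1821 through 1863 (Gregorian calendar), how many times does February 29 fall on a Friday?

2

Leap years in 1821–1863: 10 of them.
Feb 29 weekday advances by 5 (mod 7) from one leap year to the next four years later (or differs when a century non-leap intervenes).
Leap-day weekdays: 1824:Sun 1828:Fri✓ 1832:Wed 1836:Mon 1840:Sat 1844:Thu 1848:Tue 1852:Sun 1856:Fri✓ 1860:Wed
Friday: 1828, 1856 → 2.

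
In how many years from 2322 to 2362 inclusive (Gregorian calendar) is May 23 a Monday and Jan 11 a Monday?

Check each year's weekday for May 23 and Jan 11:
  2322: Tue/Wed  2323: Wed/Thu  2324: Fri/Fri  2325: Sat/Sun  2326: Sun/Mon  2327: Mon/Tue  2328: Wed/Wed  2329: Thu/Fri  2330: Fri/Sat  2331: Sat/Sun  2332: Mon/Mon ✓  2333: Tue/Wed  2334: Wed/Thu  2335: Thu/Fri  …(13 more)…  2349: Mon/Tue  2350: Tue/Wed  2351: Wed/Thu  2352: Fri/Fri  2353: Sat/Sun  2354: Sun/Mon  2355: Mon/Tue  2356: Wed/Wed  2357: Thu/Fri  2358: Fri/Sat  2359: Sat/Sun  2360: Mon/Mon ✓  2361: Tue/Wed  2362: Wed/Thu
Both conditions hold in: 2332, 2360 — 2.

2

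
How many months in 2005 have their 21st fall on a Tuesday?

1

Check the 21st of each month of 2005: Jan 21: Fri, Feb 21: Mon, Mar 21: Mon, Apr 21: Thu, May 21: Sat, Jun 21: Tue, Jul 21: Thu, Aug 21: Sun, Sep 21: Wed, Oct 21: Fri, Nov 21: Mon, Dec 21: Wed.
Tuesday occurs in June — 1 month.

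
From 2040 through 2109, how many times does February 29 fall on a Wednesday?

Leap years in 2040–2109: 17 of them.
Feb 29 weekday advances by 5 (mod 7) from one leap year to the next four years later (or differs when a century non-leap intervenes).
Leap-day weekdays: 2040:Wed✓ 2044:Mon 2048:Sat 2052:Thu 2056:Tue 2060:Sun 2064:Fri 2068:Wed✓ 2072:Mon 2076:Sat 2080:Thu 2084:Tue 2088:Sun 2092:Fri 2096:Wed✓ 2104:Fri 2108:Wed✓
Wednesday: 2040, 2068, 2096, 2108 → 4.

4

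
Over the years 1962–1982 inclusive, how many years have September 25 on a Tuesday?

3

Track September 25's weekday year by year (advancing +1, or +2 across a Feb 29):
  1962: Tue ✓  1963: Wed (+1)  1964: Fri (+2)  1965: Sat (+1)  1966: Sun (+1)
  1967: Mon (+1)  1968: Wed (+2)  1969: Thu (+1)  1970: Fri (+1)  1971: Sat (+1)
  1972: Mon (+2)  1973: Tue (+1) ✓  1974: Wed (+1)  1975: Thu (+1)  1976: Sat (+2)
  1977: Sun (+1)  1978: Mon (+1)  1979: Tue (+1) ✓  1980: Thu (+2)  1981: Fri (+1)
  1982: Sat (+1)
Tuesday years: 1962, 1973, 1979 — 3 in total.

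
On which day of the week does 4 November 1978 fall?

January 1, 1978 is a Sunday.
November 4 is day 308 of the year, i.e. 307 days after Jan 1.
307 mod 7 = 6, so advance 6 weekdays from Sunday: Saturday.

Saturday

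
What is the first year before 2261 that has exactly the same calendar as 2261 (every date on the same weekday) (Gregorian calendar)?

Two years share a calendar iff Jan 1 falls on the same weekday and both are leap or both are common. 2261: Jan 1 is Tuesday, common year.
2260: Jan 1 Sunday, leap
2259: Jan 1 Saturday, common
2258: Jan 1 Friday, common
2257: Jan 1 Thursday, common
2256: Jan 1 Tuesday, leap
2255: Jan 1 Monday, common
2254: Jan 1 Sunday, common
2253: Jan 1 Saturday, common
2252: Jan 1 Thursday, leap
2251: Jan 1 Wednesday, common
2250: Jan 1 Tuesday, common
2250 matches on both conditions.

2250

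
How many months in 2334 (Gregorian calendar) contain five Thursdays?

4

A month of length L has five Thursdays iff its first Thursday is on day ≤ L−28 (so day 1–3 in a 31-day month, 1–2 in a 30-day month, day 1 in a leap February).
Checking each month of 2334: Jan starts Mon (31d); Feb starts Thu (28d); Mar starts Thu (31d) ✓; Apr starts Sun (30d); May starts Tue (31d) ✓; Jun starts Fri (30d); Jul starts Sun (31d); Aug starts Wed (31d) ✓; Sep starts Sat (30d); Oct starts Mon (31d); Nov starts Thu (30d) ✓; Dec starts Sat (31d).
Five-Thursday months: March, May, August, November → 4.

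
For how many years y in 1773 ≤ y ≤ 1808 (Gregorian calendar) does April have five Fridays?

April has 30 days; it has five Fridays when Friday falls among the first (month-length − 28) days — i.e. when April 1 is one of Friday/Thursday.
April 1 by year: 1773:Thu✓ 1774:Fri✓ 1775:Sat 1776:Mon 1777:Tue 1778:Wed 1779:Thu✓ 1780:Sat 1781:Sun 1782:Mon 1783:Tue 1784:Thu✓ 1785:Fri✓ 1786:Sat 1787:Sun …(6 more)… 1794:Tue 1795:Wed 1796:Fri✓ 1797:Sat 1798:Sun 1799:Mon 1800:Tue 1801:Wed 1802:Thu✓ 1803:Fri✓ 1804:Sun 1805:Mon 1806:Tue 1807:Wed 1808:Fri✓
Years with five Fridays: 1773, 1774, 1779, 1784, 1785, 1790, 1791, 1796, 1802, 1803, 1808 → 11.

11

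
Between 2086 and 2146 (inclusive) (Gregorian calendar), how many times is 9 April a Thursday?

Track 9 April's weekday year by year (advancing +1, or +2 across a Feb 29):
  2086: Tue  2087: Wed (+1)  2088: Fri (+2)  2089: Sat (+1)  2090: Sun (+1)
  2091: Mon (+1)  2092: Wed (+2)  2093: Thu (+1) ✓  2094: Fri (+1)  2095: Sat (+1)
  2096: Mon (+2)  2097: Tue (+1)  2098: Wed (+1)  2099: Thu (+1) ✓  … (33 more years) …
  2133: Thu (+1) ✓  2134: Fri (+1)  2135: Sat (+1)  2136: Mon (+2)  2137: Tue (+1)
  2138: Wed (+1)  2139: Thu (+1) ✓  2140: Sat (+2)  2141: Sun (+1)  2142: Mon (+1)
  2143: Tue (+1)  2144: Thu (+2) ✓  2145: Fri (+1)  2146: Sat (+1)
Thursday years: 2093, 2099, 2105, 2111, 2116, 2122, 2133, 2139, 2144 — 9 in total.

9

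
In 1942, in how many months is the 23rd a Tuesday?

Check the 23rd of each month of 1942: Jan 23: Fri, Feb 23: Mon, Mar 23: Mon, Apr 23: Thu, May 23: Sat, Jun 23: Tue, Jul 23: Thu, Aug 23: Sun, Sep 23: Wed, Oct 23: Fri, Nov 23: Mon, Dec 23: Wed.
Tuesday occurs in June — 1 month.

1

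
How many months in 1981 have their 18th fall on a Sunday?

Check the 18th of each month of 1981: Jan 18: Sun, Feb 18: Wed, Mar 18: Wed, Apr 18: Sat, May 18: Mon, Jun 18: Thu, Jul 18: Sat, Aug 18: Tue, Sep 18: Fri, Oct 18: Sun, Nov 18: Wed, Dec 18: Fri.
Sunday occurs in January, October — 2 months.

2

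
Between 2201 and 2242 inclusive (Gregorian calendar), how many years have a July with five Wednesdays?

July has 31 days; it has five Wednesdays when Wednesday falls among the first (month-length − 28) days — i.e. when July 1 is one of Wednesday/Tuesday/Monday.
July 1 by year: 2201:Wed✓ 2202:Thu 2203:Fri 2204:Sun 2205:Mon✓ 2206:Tue✓ 2207:Wed✓ 2208:Fri 2209:Sat 2210:Sun 2211:Mon✓ 2212:Wed✓ 2213:Thu 2214:Fri 2215:Sat …(12 more)… 2228:Tue✓ 2229:Wed✓ 2230:Thu 2231:Fri 2232:Sun 2233:Mon✓ 2234:Tue✓ 2235:Wed✓ 2236:Fri 2237:Sat 2238:Sun 2239:Mon✓ 2240:Wed✓ 2241:Thu 2242:Fri
Years with five Wednesdays: 2201, 2205, 2206, 2207, 2211, 2212, 2216, 2217, 2218, 2222, 2223, 2228, 2229, 2233, 2234, 2235, 2239, 2240 → 18.

18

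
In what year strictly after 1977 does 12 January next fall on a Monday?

1981

From one year to the next, a fixed date's weekday advances by 1, or by 2 when a Feb 29 lies between the two dates.
1977: January 12 is Wednesday.
1978: Thursday (+1)
1979: Friday (+1)
1980: Saturday (+1)
1981: Monday (+2)
12 January falls on a Monday in 1981.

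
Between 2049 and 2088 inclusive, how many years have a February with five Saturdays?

February has 28 days (29 in leap years); it has five Saturdays when Saturday falls among the first (month-length − 28) days — i.e. when February 1 is Saturday in a leap year (never in a common year).
February 1 by year: 2049:Mon 2050:Tue 2051:Wed 2052:Thu 2053:Sat 2054:Sun 2055:Mon 2056:Tue 2057:Thu 2058:Fri 2059:Sat 2060:Sun 2061:Tue 2062:Wed 2063:Thu …(10 more)… 2074:Thu 2075:Fri 2076:Sat✓ 2077:Mon 2078:Tue 2079:Wed 2080:Thu 2081:Sat 2082:Sun 2083:Mon 2084:Tue 2085:Thu 2086:Fri 2087:Sat 2088:Sun
Years with five Saturdays: 2076 → 1.

1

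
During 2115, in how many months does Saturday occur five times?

4

A month of length L has five Saturdays iff its first Saturday is on day ≤ L−28 (so day 1–3 in a 31-day month, 1–2 in a 30-day month, day 1 in a leap February).
Checking each month of 2115: Jan starts Tue (31d); Feb starts Fri (28d); Mar starts Fri (31d) ✓; Apr starts Mon (30d); May starts Wed (31d); Jun starts Sat (30d) ✓; Jul starts Mon (31d); Aug starts Thu (31d) ✓; Sep starts Sun (30d); Oct starts Tue (31d); Nov starts Fri (30d) ✓; Dec starts Sun (31d).
Five-Saturday months: March, June, August, November → 4.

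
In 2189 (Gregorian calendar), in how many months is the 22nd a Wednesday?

Check the 22nd of each month of 2189: Jan 22: Thu, Feb 22: Sun, Mar 22: Sun, Apr 22: Wed, May 22: Fri, Jun 22: Mon, Jul 22: Wed, Aug 22: Sat, Sep 22: Tue, Oct 22: Thu, Nov 22: Sun, Dec 22: Tue.
Wednesday occurs in April, July — 2 months.

2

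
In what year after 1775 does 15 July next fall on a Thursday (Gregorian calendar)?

1779

From one year to the next, a fixed date's weekday advances by 1, or by 2 when a Feb 29 lies between the two dates.
1775: July 15 is Saturday.
1776: Monday (+2)
1777: Tuesday (+1)
1778: Wednesday (+1)
1779: Thursday (+1)
15 July falls on a Thursday in 1779.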